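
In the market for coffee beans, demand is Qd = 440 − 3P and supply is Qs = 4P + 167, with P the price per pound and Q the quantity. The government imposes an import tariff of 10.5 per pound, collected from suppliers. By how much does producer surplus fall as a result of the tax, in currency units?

Before the tax: set 440 − 3P = 4P + 167 → P* = 39, Q* = 323.
With the tax collected from suppliers, supply shifts: Qs = 4(P − 10.5) + 167.
Solving gives Q = 305 with buyers paying 45 and suppliers receiving 34.5 (the 10.5 wedge).
ΔPS is the trapezoid between Q = 305 and Q = 323 of height 4.5: ½ · (323 + 305) · 4.5 = 1413.

Producer surplus falls by 1413.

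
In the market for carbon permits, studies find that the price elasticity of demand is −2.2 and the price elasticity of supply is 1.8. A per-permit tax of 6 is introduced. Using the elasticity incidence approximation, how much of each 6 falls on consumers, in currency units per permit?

Consumers bear ≈ 2.7 per permit.

Incidence ratio: consumers' share ≈ εs / (εs + |εd|) = 1.8 / (1.8 + 2.2) = 0.45.
So consumers bear ≈ 0.45 × 6 = 2.7; suppliers bear 3.3.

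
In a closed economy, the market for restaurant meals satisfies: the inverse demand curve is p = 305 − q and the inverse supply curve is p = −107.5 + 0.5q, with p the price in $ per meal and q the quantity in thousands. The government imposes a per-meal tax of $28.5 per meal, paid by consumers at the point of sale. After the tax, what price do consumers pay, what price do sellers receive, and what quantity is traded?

Consumers pay $49; sellers receive $20.5; quantity = 256.

Rewrite in direct form: qd = 305 − p and qs = 2p + 215.
Before the tax: set 305 − p = 2p + 215 → p* = $30, q* = 275.
With the tax collected from consumers, demand (in seller-price terms) shifts: qd = 305 − (p + 28.5).
Solving gives q = 256 with consumers paying $49 and sellers receiving $20.5 (the $28.5 wedge).
The less price-elastic side of the market bears the larger share of a per-unit tax.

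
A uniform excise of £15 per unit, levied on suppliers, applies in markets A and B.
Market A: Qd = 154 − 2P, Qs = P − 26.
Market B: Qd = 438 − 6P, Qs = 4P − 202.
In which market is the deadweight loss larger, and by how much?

Market A: pre-tax P* = £60, Q* = 34; post-tax Q = 24; deadweight loss = £75.
Market B: pre-tax P* = £64, Q* = 54; post-tax Q = 18; deadweight loss = £270.
Difference: £75 vs £270 → market B is larger by £195.

Market B, by £195.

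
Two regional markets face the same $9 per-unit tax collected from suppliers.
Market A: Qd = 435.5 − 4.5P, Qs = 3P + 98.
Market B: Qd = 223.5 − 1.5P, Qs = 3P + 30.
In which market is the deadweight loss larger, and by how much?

Market A, by $32.4.

Market A: pre-tax P* = $45, Q* = 233; post-tax Q = 216.8; deadweight loss = $72.9.
Market B: pre-tax P* = $43, Q* = 159; post-tax Q = 150; deadweight loss = $40.5.
Difference: $72.9 vs $40.5 → market A is larger by $32.4.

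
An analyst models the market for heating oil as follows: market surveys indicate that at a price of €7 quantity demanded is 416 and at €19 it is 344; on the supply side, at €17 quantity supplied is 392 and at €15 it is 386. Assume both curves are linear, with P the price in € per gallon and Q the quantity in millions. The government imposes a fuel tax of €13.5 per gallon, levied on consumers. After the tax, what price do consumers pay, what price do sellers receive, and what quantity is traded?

Demand slope: (344 − 416)/(19 − 7) = -6, so Qd = 458 − 6P.
Supply slope: (386 − 392)/(15 − 17) = 3, so Qs = 3P + 341.
Without the tax, 458 − 6P = 3P + 341 gives 9P = 117, so P* = €13 and Q* = 380.
With the tax collected from consumers, demand (in seller-price terms) shifts: Qd = 458 − 6(P + 13.5).
Solving gives Q = 353 with consumers paying €17.5 and sellers receiving €4 (the €13.5 wedge).

Consumers pay €17.5; sellers receive €4; quantity = 353.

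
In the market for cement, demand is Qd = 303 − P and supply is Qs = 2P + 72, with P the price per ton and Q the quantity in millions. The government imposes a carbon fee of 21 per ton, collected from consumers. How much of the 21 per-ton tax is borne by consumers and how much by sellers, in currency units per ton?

Consumers bear 14 per ton; sellers bear 7 per ton.

Without the tax, 303 − P = 2P + 72 gives 3P = 231, so P* = 77 and Q* = 226.
With the tax collected from consumers, demand (in seller-price terms) shifts: Qd = 303 − (P + 21).
New equilibrium: consumers pay 91, sellers receive 70, Q = 212. (Wedge: Pb − Ps = 21.)
Burden on consumers: 14; on sellers: 7. (They sum to 21.)
The less price-elastic side of the market bears the larger share of a per-unit tax.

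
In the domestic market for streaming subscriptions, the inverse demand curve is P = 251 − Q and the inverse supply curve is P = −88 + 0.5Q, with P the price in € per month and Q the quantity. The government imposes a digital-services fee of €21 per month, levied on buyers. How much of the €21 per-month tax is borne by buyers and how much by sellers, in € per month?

Buyers bear €14 per month; sellers bear €7 per month.

Rewrite in direct form: Qd = 251 − P and Qs = 2P + 176.
Before the tax: set 251 − P = 2P + 176 → P* = €25, Q* = 226.
With the tax collected from buyers, demand (in seller-price terms) shifts: Qd = 251 − (P + 21).
New equilibrium: buyers pay €39, sellers receive €18, Q = 212. (Wedge: Pb − Ps = 21.)
Burden on buyers: €14; on sellers: €7. (They sum to €21.)
The less price-elastic side of the market bears the larger share of a per-unit tax.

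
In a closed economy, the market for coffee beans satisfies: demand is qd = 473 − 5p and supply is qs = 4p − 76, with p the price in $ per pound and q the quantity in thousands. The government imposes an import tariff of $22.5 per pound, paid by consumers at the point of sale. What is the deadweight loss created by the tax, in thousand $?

Without the tax, 473 − 5p = 4p − 76 gives 9p = 549, so p* = $61 and q* = 168.
With the tax collected from consumers, demand (in seller-price terms) shifts: qd = 473 − 5(p + 22.5).
Solving gives q = 118 with consumers paying $71 and suppliers receiving $48.5 (the $22.5 wedge).
Quantity falls by |ΔQ| = |168 − 118| = 50.
DWL = ½ · t · |ΔQ| = ½ · 22.5 · 50 = $562.5.

Deadweight loss = $562.5 thousand.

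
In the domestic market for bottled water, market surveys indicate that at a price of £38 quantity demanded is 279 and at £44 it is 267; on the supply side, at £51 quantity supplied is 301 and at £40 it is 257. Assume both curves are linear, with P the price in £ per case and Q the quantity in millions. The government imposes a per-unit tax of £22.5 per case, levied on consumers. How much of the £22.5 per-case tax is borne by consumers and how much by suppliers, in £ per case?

Demand slope: (267 − 279)/(44 − 38) = -2, so Qd = 355 − 2P.
Supply slope: (257 − 301)/(40 − 51) = 4, so Qs = 4P + 97.
Before the tax: set 355 − 2P = 4P + 97 → P* = £43, Q* = 269.
With the tax collected from consumers, demand (in seller-price terms) shifts: Qd = 355 − 2(P + 22.5).
Solving gives Q = 239 with consumers paying £58 and suppliers receiving £35.5 (the £22.5 wedge).
Burden on consumers: £15; on suppliers: £7.5. (They sum to £22.5.)

Consumers bear £15 per case; suppliers bear £7.5 per case.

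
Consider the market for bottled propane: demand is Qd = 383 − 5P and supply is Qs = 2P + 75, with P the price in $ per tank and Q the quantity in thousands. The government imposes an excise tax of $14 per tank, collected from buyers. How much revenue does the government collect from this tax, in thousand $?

Tax revenue = $2002 thousand.

Before the tax: set 383 − 5P = 2P + 75 → P* = $44, Q* = 163.
With the tax collected from buyers, demand (in seller-price terms) shifts: Qd = 383 − 5(P + 14).
New equilibrium: buyers pay $48, producers receive $34, Q = 143. (Wedge: Pb − Ps = 14.)
Revenue = t · Q = 14 · 143 = $2002.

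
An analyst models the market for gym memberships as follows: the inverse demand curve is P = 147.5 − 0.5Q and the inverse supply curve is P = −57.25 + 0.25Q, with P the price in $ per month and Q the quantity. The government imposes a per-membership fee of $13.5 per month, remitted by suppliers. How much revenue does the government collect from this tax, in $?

Inverting to Q(P) form: Qd = 295 − 2P; Qs = 4P + 229.
Without the tax, 295 − 2P = 4P + 229 gives 6P = 66, so P* = $11 and Q* = 273.
With the tax collected from suppliers, supply shifts: Qs = 4(P − 13.5) + 229.
Solving gives Q = 255 with consumers paying $20 and suppliers receiving $6.5 (the $13.5 wedge).
Revenue = t · Q = 13.5 · 255 = $3442.5.

Tax revenue = $3442.5.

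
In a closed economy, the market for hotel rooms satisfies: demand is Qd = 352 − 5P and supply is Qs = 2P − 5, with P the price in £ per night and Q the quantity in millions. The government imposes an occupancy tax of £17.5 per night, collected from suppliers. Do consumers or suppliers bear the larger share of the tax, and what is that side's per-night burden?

Before the tax: set 352 − 5P = 2P − 5 → P* = £51, Q* = 97.
With the tax collected from suppliers, supply shifts: Qs = 2(P − 17.5) − 5.
New equilibrium: consumers pay £56, suppliers receive £38.5, Q = 72. (Wedge: Pb − Ps = 17.5.)
Per-night burden: consumers £5, suppliers £12.5.
Suppliers take the larger share because supply is less price-elastic here (demand slope 5 vs supply slope 2).
The less price-elastic side of the market bears the larger share of a per-unit tax.

Suppliers bear the larger share: £12.5 per night.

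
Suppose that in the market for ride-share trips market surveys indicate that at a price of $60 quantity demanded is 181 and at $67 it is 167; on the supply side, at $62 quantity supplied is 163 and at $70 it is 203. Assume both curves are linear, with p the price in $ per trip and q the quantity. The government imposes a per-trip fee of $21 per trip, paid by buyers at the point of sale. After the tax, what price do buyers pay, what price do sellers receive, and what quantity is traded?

Buyers pay $79; sellers receive $58; quantity = 143.

Demand slope: (167 − 181)/(67 − 60) = -2, so qd = 301 − 2p.
Supply slope: (203 − 163)/(70 − 62) = 5, so qs = 5p − 147.
Before the tax: set 301 − 2p = 5p − 147 → p* = $64, q* = 173.
With the tax collected from buyers, demand (in seller-price terms) shifts: qd = 301 − 2(p + 21).
Solving gives q = 143 with buyers paying $79 and sellers receiving $58 (the $21 wedge).
The less price-elastic side of the market bears the larger share of a per-unit tax.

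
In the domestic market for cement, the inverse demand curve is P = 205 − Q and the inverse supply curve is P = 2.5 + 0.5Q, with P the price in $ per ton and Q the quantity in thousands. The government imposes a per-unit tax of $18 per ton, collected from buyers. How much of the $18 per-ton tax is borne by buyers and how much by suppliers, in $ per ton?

Buyers bear $12 per ton; suppliers bear $6 per ton.

Rewrite in direct form: Qd = 205 − P and Qs = 2P − 5.
Without the tax, 205 − P = 2P − 5 gives 3P = 210, so P* = $70 and Q* = 135.
With the tax collected from buyers, demand (in seller-price terms) shifts: Qd = 205 − (P + 18).
New equilibrium: buyers pay $82, suppliers receive $64, Q = 123. (Wedge: Pb − Ps = 18.)
Burden on buyers: $12; on suppliers: $6. (They sum to $18.)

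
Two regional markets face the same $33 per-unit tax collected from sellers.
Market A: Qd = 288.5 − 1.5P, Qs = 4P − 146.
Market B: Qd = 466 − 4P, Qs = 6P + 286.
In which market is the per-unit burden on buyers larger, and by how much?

Market A: pre-tax P* = $79, Q* = 170; post-tax Q = 134; per-unit burden on buyers = $24.
Market B: pre-tax P* = $18, Q* = 394; post-tax Q = 314.8; per-unit burden on buyers = $19.8.
Difference: $24 vs $19.8 → market A is larger by $4.2.

Market A, by $4.2.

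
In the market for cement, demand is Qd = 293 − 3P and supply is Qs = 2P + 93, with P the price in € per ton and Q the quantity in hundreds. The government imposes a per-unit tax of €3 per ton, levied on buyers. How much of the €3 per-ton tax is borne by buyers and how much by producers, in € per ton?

Buyers bear €1.2 per ton; producers bear €1.8 per ton.

Without the tax, 293 − 3P = 2P + 93 gives 5P = 200, so P* = €40 and Q* = 173.
With the tax collected from buyers, demand (in seller-price terms) shifts: Qd = 293 − 3(P + 3).
Solving gives Q = 169.4 with buyers paying €41.2 and producers receiving €38.2 (the €3 wedge).
Burden on buyers: €1.2; on producers: €1.8. (They sum to €3.)
The less price-elastic side of the market bears the larger share of a per-unit tax.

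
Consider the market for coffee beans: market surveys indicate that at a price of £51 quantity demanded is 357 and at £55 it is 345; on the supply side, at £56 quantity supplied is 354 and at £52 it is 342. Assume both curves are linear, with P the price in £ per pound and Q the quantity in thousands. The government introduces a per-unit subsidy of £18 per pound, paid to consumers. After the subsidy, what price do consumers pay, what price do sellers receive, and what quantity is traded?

Demand slope: (345 − 357)/(55 − 51) = -3, so Qd = 510 − 3P.
Supply slope: (342 − 354)/(52 − 56) = 3, so Qs = 3P + 186.
Before the subsidy: set 510 − 3P = 3P + 186 → P* = £54, Q* = 348.
With a per-unit subsidy paid to consumers, each effectively pays P − 18, so demand becomes Qd = 510 − 3(P − 18).
New equilibrium: consumers pay £45, sellers receive £63, Q = 375. (Wedge: Pb − Ps = −18.)

Consumers pay £45; sellers receive £63; quantity = 375.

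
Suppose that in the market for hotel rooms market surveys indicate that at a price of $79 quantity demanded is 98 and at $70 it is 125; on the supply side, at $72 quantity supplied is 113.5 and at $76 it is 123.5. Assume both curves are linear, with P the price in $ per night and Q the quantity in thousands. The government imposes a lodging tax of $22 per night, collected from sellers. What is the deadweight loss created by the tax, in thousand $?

Deadweight loss = $330 thousand.

Demand slope: (125 − 98)/(70 − 79) = -3, so Qd = 335 − 3P.
Supply slope: (123.5 − 113.5)/(76 − 72) = 2.5, so Qs = 2.5P − 66.5.
Before the tax: set 335 − 3P = 2.5P − 66.5 → P* = $73, Q* = 116.
With the tax collected from sellers, supply shifts: Qs = 2.5(P − 22) − 66.5.
Solving gives Q = 86 with buyers paying $83 and sellers receiving $61 (the $22 wedge).
Quantity falls by |ΔQ| = |116 − 86| = 30.
DWL = ½ · t · |ΔQ| = ½ · 22 · 30 = $330.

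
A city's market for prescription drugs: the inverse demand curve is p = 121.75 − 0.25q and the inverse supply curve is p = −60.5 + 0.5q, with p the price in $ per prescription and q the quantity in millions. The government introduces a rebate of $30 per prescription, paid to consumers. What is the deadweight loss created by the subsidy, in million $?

Inverting to q(p) form: qd = 487 − 4p; qs = 2p + 121.
Without the subsidy, 487 − 4p = 2p + 121 gives 6p = 366, so p* = $61 and q* = 243.
With a per-unit subsidy paid to consumers, each effectively pays p − 30, so demand becomes qd = 487 − 4(p − 30).
New equilibrium: consumers pay $51, suppliers receive $81, q = 283. (Wedge: pb − ps = −30.)
Quantity rises by |ΔQ| = |243 − 283| = 40.
DWL = ½ · t · |ΔQ| = ½ · 30 · 40 = $600.

Deadweight loss = $600 million.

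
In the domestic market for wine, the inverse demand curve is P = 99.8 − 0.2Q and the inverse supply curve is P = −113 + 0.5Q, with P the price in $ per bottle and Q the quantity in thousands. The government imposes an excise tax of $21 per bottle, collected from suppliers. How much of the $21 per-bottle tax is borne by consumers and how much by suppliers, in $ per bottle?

Consumers bear $6 per bottle; suppliers bear $15 per bottle.

Inverting to Q(P) form: Qd = 499 − 5P; Qs = 2P + 226.
Before the tax: set 499 − 5P = 2P + 226 → P* = $39, Q* = 304.
With the tax collected from suppliers, supply shifts: Qs = 2(P − 21) + 226.
Solving gives Q = 274 with consumers paying $45 and suppliers receiving $24 (the $21 wedge).
Burden on consumers: $6; on suppliers: $15. (They sum to $21.)
The less price-elastic side of the market bears the larger share of a per-unit tax.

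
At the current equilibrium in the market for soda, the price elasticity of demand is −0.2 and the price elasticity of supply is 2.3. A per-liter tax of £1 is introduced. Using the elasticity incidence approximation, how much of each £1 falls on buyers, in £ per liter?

Buyers bear ≈ £0.92 per liter.

Incidence ratio: buyers' share ≈ εs / (εs + |εd|) = 2.3 / (2.3 + 0.2) = 0.92.
So buyers bear ≈ 0.92 × £1 = £0.92; sellers bear £0.08.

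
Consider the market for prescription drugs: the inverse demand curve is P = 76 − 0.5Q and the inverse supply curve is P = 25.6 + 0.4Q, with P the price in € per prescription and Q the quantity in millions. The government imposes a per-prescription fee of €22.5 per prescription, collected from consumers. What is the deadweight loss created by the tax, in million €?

Rewrite in direct form: Qd = 152 − 2P and Qs = 2.5P − 64.
Without the tax, 152 − 2P = 2.5P − 64 gives 4.5P = 216, so P* = €48 and Q* = 56.
With the tax collected from consumers, demand (in seller-price terms) shifts: Qd = 152 − 2(P + 22.5).
Solving gives Q = 31 with consumers paying €60.5 and suppliers receiving €38 (the €22.5 wedge).
Quantity falls by |ΔQ| = |56 − 31| = 25.
DWL = ½ · t · |ΔQ| = ½ · 22.5 · 25 = €281.25.

Deadweight loss = €281.25 million.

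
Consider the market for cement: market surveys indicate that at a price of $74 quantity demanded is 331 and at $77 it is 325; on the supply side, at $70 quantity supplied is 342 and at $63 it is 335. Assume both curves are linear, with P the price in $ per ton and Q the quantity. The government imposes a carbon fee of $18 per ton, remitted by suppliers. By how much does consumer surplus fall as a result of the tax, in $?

Consumer surplus falls by $2010.

Demand slope: (325 − 331)/(77 − 74) = -2, so Qd = 479 − 2P.
Supply slope: (335 − 342)/(63 − 70) = 1, so Qs = P + 272.
Before the tax: set 479 − 2P = P + 272 → P* = $69, Q* = 341.
With the tax collected from suppliers, supply shifts: Qs = (P − 18) + 272.
New equilibrium: buyers pay $75, suppliers receive $57, Q = 329. (Wedge: Pb − Ps = 18.)
ΔCS is the trapezoid between Q = 329 and Q = 341 of height $6: ½ · (341 + 329) · 6 = $2010.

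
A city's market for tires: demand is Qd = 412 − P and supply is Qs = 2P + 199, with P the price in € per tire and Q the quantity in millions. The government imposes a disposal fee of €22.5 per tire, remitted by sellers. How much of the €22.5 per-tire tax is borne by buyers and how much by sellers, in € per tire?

Before the tax: set 412 − P = 2P + 199 → P* = €71, Q* = 341.
With the tax collected from sellers, supply shifts: Qs = 2(P − 22.5) + 199.
New equilibrium: buyers pay €86, sellers receive €63.5, Q = 326. (Wedge: Pb − Ps = 22.5.)
Burden on buyers: €15; on sellers: €7.5. (They sum to €22.5.)

Buyers bear €15 per tire; sellers bear €7.5 per tire.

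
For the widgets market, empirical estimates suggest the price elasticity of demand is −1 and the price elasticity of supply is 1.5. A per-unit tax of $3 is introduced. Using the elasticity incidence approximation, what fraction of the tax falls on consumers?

Incidence ratio: consumers' share ≈ εs / (εs + |εd|) = 1.5 / (1.5 + 1) = 0.6.
Supply is the more elastic side, so consumers bear the larger share.

Consumers' share ≈ 0.6.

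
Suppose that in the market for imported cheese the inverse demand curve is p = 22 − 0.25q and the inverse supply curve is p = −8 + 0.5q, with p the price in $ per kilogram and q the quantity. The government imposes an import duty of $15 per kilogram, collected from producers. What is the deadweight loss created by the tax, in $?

Deadweight loss = $150.

Rewrite in direct form: qd = 88 − 4p and qs = 2p + 16.
Before the tax: set 88 − 4p = 2p + 16 → p* = $12, q* = 40.
With the tax collected from producers, supply shifts: qs = 2(p − 15) + 16.
Solving gives q = 20 with buyers paying $17 and producers receiving $2 (the $15 wedge).
Quantity falls by |ΔQ| = |40 − 20| = 20.
DWL = ½ · t · |ΔQ| = ½ · 15 · 20 = $150.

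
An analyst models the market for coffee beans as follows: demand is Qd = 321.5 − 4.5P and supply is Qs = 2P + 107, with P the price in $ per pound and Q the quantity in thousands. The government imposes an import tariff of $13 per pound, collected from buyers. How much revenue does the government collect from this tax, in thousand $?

Without the tax, 321.5 − 4.5P = 2P + 107 gives 6.5P = 214.5, so P* = $33 and Q* = 173.
With the tax collected from buyers, demand (in seller-price terms) shifts: Qd = 321.5 − 4.5(P + 13).
Solving gives Q = 155 with buyers paying $37 and suppliers receiving $24 (the $13 wedge).
Revenue = t · Q = 13 · 155 = $2015.

Tax revenue = $2015 thousand.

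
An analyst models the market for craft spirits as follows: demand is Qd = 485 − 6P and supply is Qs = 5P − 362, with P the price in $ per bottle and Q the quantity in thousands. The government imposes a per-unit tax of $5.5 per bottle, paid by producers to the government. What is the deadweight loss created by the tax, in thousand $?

Deadweight loss = $41.25 thousand.

Before the tax: set 485 − 6P = 5P − 362 → P* = $77, Q* = 23.
With the tax collected from producers, supply shifts: Qs = 5(P − 5.5) − 362.
Solving gives Q = 8 with consumers paying $79.5 and producers receiving $74 (the $5.5 wedge).
Quantity falls by |ΔQ| = |23 − 8| = 15.
DWL = ½ · t · |ΔQ| = ½ · 5.5 · 15 = $41.25.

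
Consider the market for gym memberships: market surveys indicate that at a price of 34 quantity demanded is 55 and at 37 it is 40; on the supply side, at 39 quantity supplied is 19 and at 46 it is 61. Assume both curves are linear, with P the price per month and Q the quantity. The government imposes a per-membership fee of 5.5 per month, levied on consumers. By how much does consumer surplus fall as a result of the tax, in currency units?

Demand slope: (40 − 55)/(37 − 34) = -5, so Qd = 225 − 5P.
Supply slope: (61 − 19)/(46 − 39) = 6, so Qs = 6P − 215.
Without the tax, 225 − 5P = 6P − 215 gives 11P = 440, so P* = 40 and Q* = 25.
With the tax collected from consumers, demand (in seller-price terms) shifts: Qd = 225 − 5(P + 5.5).
New equilibrium: consumers pay 43, suppliers receive 37.5, Q = 10. (Wedge: Pb − Ps = 5.5.)
ΔCS is the trapezoid between Q = 10 and Q = 25 of height 3: ½ · (25 + 10) · 3 = 52.5.

Consumer surplus falls by 52.5.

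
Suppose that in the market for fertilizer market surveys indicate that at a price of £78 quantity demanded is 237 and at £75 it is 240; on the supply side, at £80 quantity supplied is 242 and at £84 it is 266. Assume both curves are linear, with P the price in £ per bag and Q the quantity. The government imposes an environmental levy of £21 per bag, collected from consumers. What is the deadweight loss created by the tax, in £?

Deadweight loss = £189.

Demand slope: (240 − 237)/(75 − 78) = -1, so Qd = 315 − P.
Supply slope: (266 − 242)/(84 − 80) = 6, so Qs = 6P − 238.
Before the tax: set 315 − P = 6P − 238 → P* = £79, Q* = 236.
With the tax collected from consumers, demand (in seller-price terms) shifts: Qd = 315 − (P + 21).
New equilibrium: consumers pay £97, suppliers receive £76, Q = 218. (Wedge: Pb − Ps = 21.)
Quantity falls by |ΔQ| = |236 − 218| = 18.
DWL = ½ · t · |ΔQ| = ½ · 21 · 18 = £189.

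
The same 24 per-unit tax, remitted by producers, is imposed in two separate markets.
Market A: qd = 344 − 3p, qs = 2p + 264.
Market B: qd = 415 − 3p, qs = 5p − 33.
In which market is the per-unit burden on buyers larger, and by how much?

Market A: pre-tax p* = 16, q* = 296; post-tax q = 267.2; per-unit burden on buyers = 9.6.
Market B: pre-tax p* = 56, q* = 247; post-tax q = 202; per-unit burden on buyers = 15.
Difference: 9.6 vs 15 → market B is larger by 5.4.

Market B, by 5.4.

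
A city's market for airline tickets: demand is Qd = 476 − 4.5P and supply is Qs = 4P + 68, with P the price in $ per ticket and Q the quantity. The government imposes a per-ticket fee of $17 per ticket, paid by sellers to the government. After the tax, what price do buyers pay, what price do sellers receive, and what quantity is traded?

Before the tax: set 476 − 4.5P = 4P + 68 → P* = $48, Q* = 260.
With the tax collected from sellers, supply shifts: Qs = 4(P − 17) + 68.
New equilibrium: buyers pay $56, sellers receive $39, Q = 224. (Wedge: Pb − Ps = 17.)
The less price-elastic side of the market bears the larger share of a per-unit tax.

Buyers pay $56; sellers receive $39; quantity = 224.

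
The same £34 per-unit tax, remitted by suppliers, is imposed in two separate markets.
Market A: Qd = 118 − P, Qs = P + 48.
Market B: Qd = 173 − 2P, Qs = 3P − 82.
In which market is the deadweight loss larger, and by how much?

Market A: pre-tax P* = £35, Q* = 83; post-tax Q = 66; deadweight loss = £289.
Market B: pre-tax P* = £51, Q* = 71; post-tax Q = 30.2; deadweight loss = £693.6.
Difference: £289 vs £693.6 → market B is larger by £404.6.

Market B, by £404.6.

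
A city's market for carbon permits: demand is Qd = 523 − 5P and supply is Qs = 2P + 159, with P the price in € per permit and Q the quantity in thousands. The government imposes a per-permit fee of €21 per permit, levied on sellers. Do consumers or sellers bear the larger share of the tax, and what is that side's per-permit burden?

Before the tax: set 523 − 5P = 2P + 159 → P* = €52, Q* = 263.
With the tax collected from sellers, supply shifts: Qs = 2(P − 21) + 159.
New equilibrium: consumers pay €58, sellers receive €37, Q = 233. (Wedge: Pb − Ps = 21.)
Per-permit burden: consumers €6, sellers €15.
Sellers take the larger share because supply is less price-elastic here (demand slope 5 vs supply slope 2).

Sellers bear the larger share: €15 per permit.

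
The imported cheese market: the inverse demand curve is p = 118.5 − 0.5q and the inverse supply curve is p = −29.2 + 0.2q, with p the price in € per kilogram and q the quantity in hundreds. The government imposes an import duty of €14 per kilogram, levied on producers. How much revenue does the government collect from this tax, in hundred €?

Tax revenue = €2674 hundred.

Inverting to q(p) form: qd = 237 − 2p; qs = 5p + 146.
Without the tax, 237 − 2p = 5p + 146 gives 7p = 91, so p* = €13 and q* = 211.
With the tax collected from producers, supply shifts: qs = 5(p − 14) + 146.
New equilibrium: buyers pay €23, producers receive €9, q = 191. (Wedge: pb − ps = 14.)
Revenue = t · Q = 14 · 191 = €2674.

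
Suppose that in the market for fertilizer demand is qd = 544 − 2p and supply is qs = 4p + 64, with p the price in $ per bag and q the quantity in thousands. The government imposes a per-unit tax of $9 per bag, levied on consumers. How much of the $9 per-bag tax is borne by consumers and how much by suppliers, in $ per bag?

Before the tax: set 544 − 2p = 4p + 64 → p* = $80, q* = 384.
With the tax collected from consumers, demand (in seller-price terms) shifts: qd = 544 − 2(p + 9).
Solving gives q = 372 with consumers paying $86 and suppliers receiving $77 (the $9 wedge).
Burden on consumers: $6; on suppliers: $3. (They sum to $9.)
The less price-elastic side of the market bears the larger share of a per-unit tax.

Consumers bear $6 per bag; suppliers bear $3 per bag.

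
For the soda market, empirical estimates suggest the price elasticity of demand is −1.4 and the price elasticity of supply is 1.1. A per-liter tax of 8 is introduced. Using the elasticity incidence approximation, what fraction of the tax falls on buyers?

Incidence ratio: buyers' share ≈ εs / (εs + |εd|) = 1.1 / (1.1 + 1.4) = 0.44.
Supply is the less elastic side, so buyers bear the smaller share.

Buyers' share ≈ 0.44.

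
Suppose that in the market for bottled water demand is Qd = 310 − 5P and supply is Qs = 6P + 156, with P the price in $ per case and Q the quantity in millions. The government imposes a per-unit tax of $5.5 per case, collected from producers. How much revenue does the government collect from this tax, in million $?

Tax revenue = $1237.5 million.

Before the tax: set 310 − 5P = 6P + 156 → P* = $14, Q* = 240.
With the tax collected from producers, supply shifts: Qs = 6(P − 5.5) + 156.
Solving gives Q = 225 with buyers paying $17 and producers receiving $11.5 (the $5.5 wedge).
Revenue = t · Q = 5.5 · 225 = $1237.5.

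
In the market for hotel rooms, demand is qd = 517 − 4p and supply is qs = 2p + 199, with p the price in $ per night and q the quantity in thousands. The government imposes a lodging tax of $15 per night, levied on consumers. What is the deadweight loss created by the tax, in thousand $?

Deadweight loss = $150 thousand.

Without the tax, 517 − 4p = 2p + 199 gives 6p = 318, so p* = $53 and q* = 305.
With the tax collected from consumers, demand (in seller-price terms) shifts: qd = 517 − 4(p + 15).
New equilibrium: consumers pay $58, suppliers receive $43, q = 285. (Wedge: pb − ps = 15.)
Quantity falls by |ΔQ| = |305 − 285| = 20.
DWL = ½ · t · |ΔQ| = ½ · 15 · 20 = $150.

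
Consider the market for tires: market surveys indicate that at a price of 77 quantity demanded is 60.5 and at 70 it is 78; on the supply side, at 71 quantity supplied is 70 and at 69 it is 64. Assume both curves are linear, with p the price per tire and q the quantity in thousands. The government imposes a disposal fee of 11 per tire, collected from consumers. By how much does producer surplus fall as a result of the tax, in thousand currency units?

Producer surplus falls by 327.5 thousand.

Demand slope: (78 − 60.5)/(70 − 77) = -2.5, so qd = 253 − 2.5p.
Supply slope: (64 − 70)/(69 − 71) = 3, so qs = 3p − 143.
Without the tax, 253 − 2.5p = 3p − 143 gives 5.5p = 396, so p* = 72 and q* = 73.
With the tax collected from consumers, demand (in seller-price terms) shifts: qd = 253 − 2.5(p + 11).
Solving gives q = 58 with consumers paying 78 and sellers receiving 67 (the 11 wedge).
ΔPS is the trapezoid between Q = 58 and Q = 73 of height 5: ½ · (73 + 58) · 5 = 327.5.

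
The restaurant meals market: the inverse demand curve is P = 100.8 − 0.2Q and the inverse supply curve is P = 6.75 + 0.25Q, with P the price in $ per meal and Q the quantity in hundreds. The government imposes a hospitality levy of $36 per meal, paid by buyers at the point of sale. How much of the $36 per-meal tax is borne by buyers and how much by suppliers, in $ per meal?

Buyers bear $16 per meal; suppliers bear $20 per meal.

Rewrite in direct form: Qd = 504 − 5P and Qs = 4P − 27.
Without the tax, 504 − 5P = 4P − 27 gives 9P = 531, so P* = $59 and Q* = 209.
With the tax collected from buyers, demand (in seller-price terms) shifts: Qd = 504 − 5(P + 36).
Solving gives Q = 129 with buyers paying $75 and suppliers receiving $39 (the $36 wedge).
Burden on buyers: $16; on suppliers: $20. (They sum to $36.)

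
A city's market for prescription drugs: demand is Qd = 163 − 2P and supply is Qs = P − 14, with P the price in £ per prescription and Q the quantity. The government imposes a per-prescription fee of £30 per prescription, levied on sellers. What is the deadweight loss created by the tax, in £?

Without the tax, 163 − 2P = P − 14 gives 3P = 177, so P* = £59 and Q* = 45.
With the tax collected from sellers, supply shifts: Qs = (P − 30) − 14.
Solving gives Q = 25 with buyers paying £69 and sellers receiving £39 (the £30 wedge).
Quantity falls by |ΔQ| = |45 − 25| = 20.
DWL = ½ · t · |ΔQ| = ½ · 30 · 20 = £300.

Deadweight loss = £300.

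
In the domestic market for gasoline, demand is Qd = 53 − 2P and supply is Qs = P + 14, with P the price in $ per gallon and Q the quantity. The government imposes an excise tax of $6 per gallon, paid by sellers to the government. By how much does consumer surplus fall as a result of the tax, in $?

Before the tax: set 53 − 2P = P + 14 → P* = $13, Q* = 27.
With the tax collected from sellers, supply shifts: Qs = (P − 6) + 14.
Solving gives Q = 23 with consumers paying $15 and sellers receiving $9 (the $6 wedge).
ΔCS is the trapezoid between Q = 23 and Q = 27 of height $2: ½ · (27 + 23) · 2 = $50.

Consumer surplus falls by $50.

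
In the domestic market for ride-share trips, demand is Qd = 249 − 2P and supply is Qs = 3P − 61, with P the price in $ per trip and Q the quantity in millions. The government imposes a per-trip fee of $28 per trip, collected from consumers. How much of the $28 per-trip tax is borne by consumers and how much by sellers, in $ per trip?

Before the tax: set 249 − 2P = 3P − 61 → P* = $62, Q* = 125.
With the tax collected from consumers, demand (in seller-price terms) shifts: Qd = 249 − 2(P + 28).
Solving gives Q = 91.4 with consumers paying $78.8 and sellers receiving $50.8 (the $28 wedge).
Burden on consumers: $16.8; on sellers: $11.2. (They sum to $28.)

Consumers bear $16.8 per trip; sellers bear $11.2 per trip.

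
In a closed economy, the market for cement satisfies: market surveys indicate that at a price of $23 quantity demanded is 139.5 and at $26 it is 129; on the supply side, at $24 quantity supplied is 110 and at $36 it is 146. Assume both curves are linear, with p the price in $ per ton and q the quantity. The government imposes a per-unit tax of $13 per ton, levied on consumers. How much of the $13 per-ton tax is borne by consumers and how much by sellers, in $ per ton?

Demand slope: (129 − 139.5)/(26 − 23) = -3.5, so qd = 220 − 3.5p.
Supply slope: (146 − 110)/(36 − 24) = 3, so qs = 3p + 38.
Before the tax: set 220 − 3.5p = 3p + 38 → p* = $28, q* = 122.
With the tax collected from consumers, demand (in seller-price terms) shifts: qd = 220 − 3.5(p + 13).
Solving gives q = 101 with consumers paying $34 and sellers receiving $21 (the $13 wedge).
Burden on consumers: $6; on sellers: $7. (They sum to $13.)
The less price-elastic side of the market bears the larger share of a per-unit tax.

Consumers bear $6 per ton; sellers bear $7 per ton.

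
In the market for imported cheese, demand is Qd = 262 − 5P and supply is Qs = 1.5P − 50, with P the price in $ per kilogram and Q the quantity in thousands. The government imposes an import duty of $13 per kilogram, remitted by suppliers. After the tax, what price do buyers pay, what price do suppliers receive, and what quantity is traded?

Without the tax, 262 − 5P = 1.5P − 50 gives 6.5P = 312, so P* = $48 and Q* = 22.
With the tax collected from suppliers, supply shifts: Qs = 1.5(P − 13) − 50.
Solving gives Q = 7 with buyers paying $51 and suppliers receiving $38 (the $13 wedge).
The less price-elastic side of the market bears the larger share of a per-unit tax.

Buyers pay $51; suppliers receive $38; quantity = 7.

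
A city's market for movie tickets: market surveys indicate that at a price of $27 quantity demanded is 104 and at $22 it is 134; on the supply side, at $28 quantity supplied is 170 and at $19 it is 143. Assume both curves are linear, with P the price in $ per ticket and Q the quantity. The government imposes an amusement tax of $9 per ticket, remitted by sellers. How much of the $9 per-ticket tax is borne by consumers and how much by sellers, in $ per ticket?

Consumers bear $3 per ticket; sellers bear $6 per ticket.

Demand slope: (134 − 104)/(22 − 27) = -6, so Qd = 266 − 6P.
Supply slope: (143 − 170)/(19 − 28) = 3, so Qs = 3P + 86.
Without the tax, 266 − 6P = 3P + 86 gives 9P = 180, so P* = $20 and Q* = 146.
With the tax collected from sellers, supply shifts: Qs = 3(P − 9) + 86.
Solving gives Q = 128 with consumers paying $23 and sellers receiving $14 (the $9 wedge).
Burden on consumers: $3; on sellers: $6. (They sum to $9.)
The less price-elastic side of the market bears the larger share of a per-unit tax.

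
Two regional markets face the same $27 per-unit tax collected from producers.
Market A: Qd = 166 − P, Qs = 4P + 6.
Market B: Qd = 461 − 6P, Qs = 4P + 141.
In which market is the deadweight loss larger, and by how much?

Market A: pre-tax P* = $32, Q* = 134; post-tax Q = 112.4; deadweight loss = $291.6.
Market B: pre-tax P* = $32, Q* = 269; post-tax Q = 204.2; deadweight loss = $874.8.
Difference: $291.6 vs $874.8 → market B is larger by $583.2.

Market B, by $583.2.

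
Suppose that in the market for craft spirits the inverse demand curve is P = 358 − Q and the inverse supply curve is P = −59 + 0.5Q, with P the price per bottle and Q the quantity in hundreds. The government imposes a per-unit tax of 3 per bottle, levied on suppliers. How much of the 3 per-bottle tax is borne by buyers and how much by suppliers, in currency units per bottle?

Buyers bear 2 per bottle; suppliers bear 1 per bottle.

Inverting to Q(P) form: Qd = 358 − P; Qs = 2P + 118.
Without the tax, 358 − P = 2P + 118 gives 3P = 240, so P* = 80 and Q* = 278.
With the tax collected from suppliers, supply shifts: Qs = 2(P − 3) + 118.
New equilibrium: buyers pay 82, suppliers receive 79, Q = 276. (Wedge: Pb − Ps = 3.)
Burden on buyers: 2; on suppliers: 1. (They sum to 3.)
The less price-elastic side of the market bears the larger share of a per-unit tax.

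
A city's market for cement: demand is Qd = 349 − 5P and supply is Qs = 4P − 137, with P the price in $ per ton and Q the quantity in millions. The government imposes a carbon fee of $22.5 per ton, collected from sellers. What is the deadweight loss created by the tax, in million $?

Without the tax, 349 − 5P = 4P − 137 gives 9P = 486, so P* = $54 and Q* = 79.
With the tax collected from sellers, supply shifts: Qs = 4(P − 22.5) − 137.
Solving gives Q = 29 with consumers paying $64 and sellers receiving $41.5 (the $22.5 wedge).
Quantity falls by |ΔQ| = |79 − 29| = 50.
DWL = ½ · t · |ΔQ| = ½ · 22.5 · 50 = $562.5.

Deadweight loss = $562.5 million.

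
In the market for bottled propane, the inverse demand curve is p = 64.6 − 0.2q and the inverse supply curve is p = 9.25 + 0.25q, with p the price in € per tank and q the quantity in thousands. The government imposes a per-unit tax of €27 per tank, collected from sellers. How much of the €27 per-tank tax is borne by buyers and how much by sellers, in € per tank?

Buyers bear €12 per tank; sellers bear €15 per tank.

Rewrite in direct form: qd = 323 − 5p and qs = 4p − 37.
Without the tax, 323 − 5p = 4p − 37 gives 9p = 360, so p* = €40 and q* = 123.
With the tax collected from sellers, supply shifts: qs = 4(p − 27) − 37.
New equilibrium: buyers pay €52, sellers receive €25, q = 63. (Wedge: pb − ps = 27.)
Burden on buyers: €12; on sellers: €15. (They sum to €27.)
The less price-elastic side of the market bears the larger share of a per-unit tax.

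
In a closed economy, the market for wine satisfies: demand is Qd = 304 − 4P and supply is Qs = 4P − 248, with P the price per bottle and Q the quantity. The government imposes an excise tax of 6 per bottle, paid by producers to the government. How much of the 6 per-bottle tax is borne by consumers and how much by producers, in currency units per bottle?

Before the tax: set 304 − 4P = 4P − 248 → P* = 69, Q* = 28.
With the tax collected from producers, supply shifts: Qs = 4(P − 6) − 248.
Solving gives Q = 16 with consumers paying 72 and producers receiving 66 (the 6 wedge).
Burden on consumers: 3; on producers: 3. (They sum to 6.)

Consumers bear 3 per bottle; producers bear 3 per bottle.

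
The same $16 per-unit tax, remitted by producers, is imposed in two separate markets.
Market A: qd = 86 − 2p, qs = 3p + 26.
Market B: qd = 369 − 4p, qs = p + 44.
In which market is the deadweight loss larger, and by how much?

Market A: pre-tax p* = $12, q* = 62; post-tax q = 42.8; deadweight loss = $153.6.
Market B: pre-tax p* = $65, q* = 109; post-tax q = 96.2; deadweight loss = $102.4.
Difference: $153.6 vs $102.4 → market A is larger by $51.2.

Market A, by $51.2.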